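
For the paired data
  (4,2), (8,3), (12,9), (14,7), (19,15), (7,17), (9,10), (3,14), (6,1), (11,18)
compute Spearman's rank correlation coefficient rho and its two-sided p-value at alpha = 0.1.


Step 1: Rank x and y separately (midranks; no ties here).
rank(x): 4->2, 8->5, 12->8, 14->9, 19->10, 7->4, 9->6, 3->1, 6->3, 11->7
rank(y): 2->2, 3->3, 9->5, 7->4, 15->8, 17->9, 10->6, 14->7, 1->1, 18->10
Step 2: d_i = R_x(i) - R_y(i); compute d_i^2.
  (2-2)^2=0, (5-3)^2=4, (8-5)^2=9, (9-4)^2=25, (10-8)^2=4, (4-9)^2=25, (6-6)^2=0, (1-7)^2=36, (3-1)^2=4, (7-10)^2=9
sum(d^2) = 116.
Step 3: rho = 1 - 6*116 / (10*(10^2 - 1)) = 1 - 696/990 = 0.296970.
Step 4: Under H0, t = rho * sqrt((n-2)/(1-rho^2)) = 0.8796 ~ t(8).
Step 5: Two-sided p-value from the t-distribution with 8 df = 0.404702.
Step 6: alpha = 0.1. fail to reject H0.

rho = 0.2970, p = 0.404702, fail to reject H0 at alpha = 0.1.


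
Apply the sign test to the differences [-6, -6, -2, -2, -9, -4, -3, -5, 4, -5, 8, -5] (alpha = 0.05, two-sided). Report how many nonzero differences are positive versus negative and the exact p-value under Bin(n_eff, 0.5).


Step 1: Discard zero differences. Original n = 12; n_eff = number of nonzero differences = 12.
Nonzero differences (with sign): -6, -6, -2, -2, -9, -4, -3, -5, +4, -5, +8, -5
Step 2: Count signs: positive = 2, negative = 10.
Step 3: Under H0: P(positive) = 0.5, so the number of positives S ~ Bin(12, 0.5).
Step 4: Two-sided exact p-value = sum of Bin(12,0.5) probabilities at or below the observed probability = 0.038574.
Step 5: alpha = 0.05. reject H0.

n_eff = 12, pos = 2, neg = 10, p = 0.038574, reject H0.


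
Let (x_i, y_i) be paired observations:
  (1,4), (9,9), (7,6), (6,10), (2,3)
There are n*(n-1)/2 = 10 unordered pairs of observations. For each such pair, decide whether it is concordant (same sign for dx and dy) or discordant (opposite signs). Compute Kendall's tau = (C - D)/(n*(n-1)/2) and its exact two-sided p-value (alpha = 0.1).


Step 1: Enumerate the 10 unordered pairs (i,j) with i<j and classify each by sign(x_j-x_i) * sign(y_j-y_i).
  (1,2):dx=+8,dy=+5->C; (1,3):dx=+6,dy=+2->C; (1,4):dx=+5,dy=+6->C; (1,5):dx=+1,dy=-1->D
  (2,3):dx=-2,dy=-3->C; (2,4):dx=-3,dy=+1->D; (2,5):dx=-7,dy=-6->C; (3,4):dx=-1,dy=+4->D
  (3,5):dx=-5,dy=-3->C; (4,5):dx=-4,dy=-7->C
Step 2: C = 7, D = 3, total pairs = 10.
Step 3: tau = (C - D)/(n(n-1)/2) = (7 - 3)/10 = 0.400000.
Step 4: Exact two-sided p-value (enumerate n! = 120 permutations of y under H0): p = 0.483333.
Step 5: alpha = 0.1. fail to reject H0.

tau_b = 0.4000 (C=7, D=3), p = 0.483333, fail to reject H0.


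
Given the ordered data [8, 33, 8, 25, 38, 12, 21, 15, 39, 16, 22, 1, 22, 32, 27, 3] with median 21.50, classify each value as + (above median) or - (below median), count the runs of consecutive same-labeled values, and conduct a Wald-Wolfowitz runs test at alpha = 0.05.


Step 1: Compute median = 21.50; label A = above, B = below.
Labels in order: BABAABBBABABAAAB  (n_A = 8, n_B = 8)
Step 2: Count runs R = 11.
Step 3: Under H0 (random ordering), E[R] = 2*n_A*n_B/(n_A+n_B) + 1 = 2*8*8/16 + 1 = 9.0000.
        Var[R] = 2*n_A*n_B*(2*n_A*n_B - n_A - n_B) / ((n_A+n_B)^2 * (n_A+n_B-1)) = 14336/3840 = 3.7333.
        SD[R] = 1.9322.
Step 4: Continuity-corrected z = (R - 0.5 - E[R]) / SD[R] = (11 - 0.5 - 9.0000) / 1.9322 = 0.7763.
Step 5: Two-sided p-value via normal approximation = 2*(1 - Phi(|z|)) = 0.437558.
Step 6: alpha = 0.05. fail to reject H0.

R = 11, z = 0.7763, p = 0.437558, fail to reject H0.


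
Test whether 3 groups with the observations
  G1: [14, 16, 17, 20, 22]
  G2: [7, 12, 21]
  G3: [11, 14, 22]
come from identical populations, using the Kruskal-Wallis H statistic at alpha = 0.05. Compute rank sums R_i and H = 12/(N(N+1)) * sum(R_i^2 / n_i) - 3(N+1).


Step 1: Combine all N = 11 observations and assign midranks.
sorted (value, group, rank): (7,G2,1), (11,G3,2), (12,G2,3), (14,G1,4.5), (14,G3,4.5), (16,G1,6), (17,G1,7), (20,G1,8), (21,G2,9), (22,G1,10.5), (22,G3,10.5)
Step 2: Sum ranks within each group.
R_1 = 36 (n_1 = 5)
R_2 = 13 (n_2 = 3)
R_3 = 17 (n_3 = 3)
Step 3: H = 12/(N(N+1)) * sum(R_i^2/n_i) - 3(N+1)
     = 12/(11*12) * (36^2/5 + 13^2/3 + 17^2/3) - 3*12
     = 0.090909 * 411.867 - 36
     = 1.442424.
Step 4: Ties present; correction factor C = 1 - 12/(11^3 - 11) = 0.990909. Corrected H = 1.442424 / 0.990909 = 1.455657.
Step 5: Under H0, H ~ chi^2(2); p-value = 0.482956.
Step 6: alpha = 0.05. fail to reject H0.

H = 1.4557, df = 2, p = 0.482956, fail to reject H0.


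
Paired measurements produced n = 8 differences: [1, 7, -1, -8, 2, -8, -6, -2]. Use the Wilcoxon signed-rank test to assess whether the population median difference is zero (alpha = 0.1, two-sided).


Step 1: Drop any zero differences (none here) and take |d_i|.
|d| = [1, 7, 1, 8, 2, 8, 6, 2]
Step 2: Midrank |d_i| (ties get averaged ranks).
ranks: |1|->1.5, |7|->6, |1|->1.5, |8|->7.5, |2|->3.5, |8|->7.5, |6|->5, |2|->3.5
Step 3: Attach original signs; sum ranks with positive sign and with negative sign.
W+ = 1.5 + 6 + 3.5 = 11
W- = 1.5 + 7.5 + 7.5 + 5 + 3.5 = 25
(Check: W+ + W- = 36 should equal n(n+1)/2 = 36.)
Step 4: Test statistic W = min(W+, W-) = 11.
Step 5: Ties in |d|, so use the tie-corrected normal approximation.
        E[W] = n(n+1)/4 = 8*9/4 = 18.
        Tie groups: |d|=1 (t=2), |d|=2 (t=2), |d|=8 (t=2); sum(t^3 - t) = 18.
        Var[W] = n(n+1)(2n+1)/24 - sum(t^3-t)/48 = 1224/24 - 18/48 = 50.625.
        z = (W - E[W]) / sqrt(Var[W]) = (11 - 18) / 7.1151 = -0.9838.
        Two-sided p = 2*Phi(z) = 0.325204.
Step 6: alpha = 0.1. fail to reject H0.

W+ = 11, W- = 25, W = min = 11, p = 0.325204, fail to reject H0.


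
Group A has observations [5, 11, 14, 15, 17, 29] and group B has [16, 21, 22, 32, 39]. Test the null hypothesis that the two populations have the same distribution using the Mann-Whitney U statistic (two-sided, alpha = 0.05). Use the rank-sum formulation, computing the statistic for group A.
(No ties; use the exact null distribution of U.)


Step 1: Combine and sort all 11 observations; assign midranks.
sorted (value, group): (5,X), (11,X), (14,X), (15,X), (16,Y), (17,X), (21,Y), (22,Y), (29,X), (32,Y), (39,Y)
ranks: 5->1, 11->2, 14->3, 15->4, 16->5, 17->6, 21->7, 22->8, 29->9, 32->10, 39->11
Step 2: Rank sum for X: R1 = 1 + 2 + 3 + 4 + 6 + 9 = 25.
Step 3: U_X = R1 - n1(n1+1)/2 = 25 - 6*7/2 = 25 - 21 = 4.
       U_Y = n1*n2 - U_X = 30 - 4 = 26.
Step 4: No ties, so the exact null distribution of U (based on enumerating the C(11,6) = 462 equally likely rank assignments) gives the two-sided p-value.
Step 5: p-value = 0.051948; compare to alpha = 0.05. fail to reject H0.

U_X = 4, p = 0.051948, fail to reject H0 at alpha = 0.05.


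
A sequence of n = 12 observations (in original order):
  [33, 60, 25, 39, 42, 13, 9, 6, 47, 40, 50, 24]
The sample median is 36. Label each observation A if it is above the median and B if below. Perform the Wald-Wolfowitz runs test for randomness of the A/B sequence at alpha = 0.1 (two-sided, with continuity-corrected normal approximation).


Step 1: Compute median = 36; label A = above, B = below.
Labels in order: BABAABBBAAAB  (n_A = 6, n_B = 6)
Step 2: Count runs R = 7.
Step 3: Under H0 (random ordering), E[R] = 2*n_A*n_B/(n_A+n_B) + 1 = 2*6*6/12 + 1 = 7.0000.
        Var[R] = 2*n_A*n_B*(2*n_A*n_B - n_A - n_B) / ((n_A+n_B)^2 * (n_A+n_B-1)) = 4320/1584 = 2.7273.
        SD[R] = 1.6514.
Step 4: R = E[R], so z = 0 with no continuity correction.
Step 5: Two-sided p-value via normal approximation = 2*(1 - Phi(|z|)) = 1.000000.
Step 6: alpha = 0.1. fail to reject H0.

R = 7, z = 0.0000, p = 1.000000, fail to reject H0.


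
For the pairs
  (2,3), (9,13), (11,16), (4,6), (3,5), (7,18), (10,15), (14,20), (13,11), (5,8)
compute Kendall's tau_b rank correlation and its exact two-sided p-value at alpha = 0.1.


Step 1: Enumerate the 45 unordered pairs (i,j) with i<j and classify each by sign(x_j-x_i) * sign(y_j-y_i).
  (1,2):dx=+7,dy=+10->C; (1,3):dx=+9,dy=+13->C; (1,4):dx=+2,dy=+3->C; (1,5):dx=+1,dy=+2->C
  (1,6):dx=+5,dy=+15->C; (1,7):dx=+8,dy=+12->C; (1,8):dx=+12,dy=+17->C; (1,9):dx=+11,dy=+8->C
  (1,10):dx=+3,dy=+5->C; (2,3):dx=+2,dy=+3->C; (2,4):dx=-5,dy=-7->C; (2,5):dx=-6,dy=-8->C
  (2,6):dx=-2,dy=+5->D; (2,7):dx=+1,dy=+2->C; (2,8):dx=+5,dy=+7->C; (2,9):dx=+4,dy=-2->D
  (2,10):dx=-4,dy=-5->C; (3,4):dx=-7,dy=-10->C; (3,5):dx=-8,dy=-11->C; (3,6):dx=-4,dy=+2->D
  (3,7):dx=-1,dy=-1->C; (3,8):dx=+3,dy=+4->C; (3,9):dx=+2,dy=-5->D; (3,10):dx=-6,dy=-8->C
  (4,5):dx=-1,dy=-1->C; (4,6):dx=+3,dy=+12->C; (4,7):dx=+6,dy=+9->C; (4,8):dx=+10,dy=+14->C
  (4,9):dx=+9,dy=+5->C; (4,10):dx=+1,dy=+2->C; (5,6):dx=+4,dy=+13->C; (5,7):dx=+7,dy=+10->C
  (5,8):dx=+11,dy=+15->C; (5,9):dx=+10,dy=+6->C; (5,10):dx=+2,dy=+3->C; (6,7):dx=+3,dy=-3->D
  (6,8):dx=+7,dy=+2->C; (6,9):dx=+6,dy=-7->D; (6,10):dx=-2,dy=-10->C; (7,8):dx=+4,dy=+5->C
  (7,9):dx=+3,dy=-4->D; (7,10):dx=-5,dy=-7->C; (8,9):dx=-1,dy=-9->C; (8,10):dx=-9,dy=-12->C
  (9,10):dx=-8,dy=-3->C
Step 2: C = 38, D = 7, total pairs = 45.
Step 3: tau = (C - D)/(n(n-1)/2) = (38 - 7)/45 = 0.688889.
Step 4: Exact two-sided p-value (enumerate n! = 3628800 permutations of y under H0): p = 0.004687.
Step 5: alpha = 0.1. reject H0.

tau_b = 0.6889 (C=38, D=7), p = 0.004687, reject H0.


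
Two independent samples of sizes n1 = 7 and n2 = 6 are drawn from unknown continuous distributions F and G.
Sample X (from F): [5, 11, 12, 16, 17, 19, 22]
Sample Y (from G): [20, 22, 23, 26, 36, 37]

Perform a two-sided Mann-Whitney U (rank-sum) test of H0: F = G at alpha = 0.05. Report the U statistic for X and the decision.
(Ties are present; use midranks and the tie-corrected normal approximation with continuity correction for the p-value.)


Step 1: Combine and sort all 13 observations; assign midranks.
sorted (value, group): (5,X), (11,X), (12,X), (16,X), (17,X), (19,X), (20,Y), (22,X), (22,Y), (23,Y), (26,Y), (36,Y), (37,Y)
ranks: 5->1, 11->2, 12->3, 16->4, 17->5, 19->6, 20->7, 22->8.5, 22->8.5, 23->10, 26->11, 36->12, 37->13
Step 2: Rank sum for X: R1 = 1 + 2 + 3 + 4 + 5 + 6 + 8.5 = 29.5.
Step 3: U_X = R1 - n1(n1+1)/2 = 29.5 - 7*8/2 = 29.5 - 28 = 1.5.
       U_Y = n1*n2 - U_X = 42 - 1.5 = 40.5.
Step 4: Ties are present, so use the tie-corrected normal approximation (with continuity correction) for the p-value.
Step 5: p-value = 0.006567; compare to alpha = 0.05. reject H0.

U_X = 1.5, p = 0.006567, reject H0 at alpha = 0.05.


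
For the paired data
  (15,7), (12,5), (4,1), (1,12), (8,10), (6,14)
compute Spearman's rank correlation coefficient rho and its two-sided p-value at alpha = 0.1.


Step 1: Rank x and y separately (midranks; no ties here).
rank(x): 15->6, 12->5, 4->2, 1->1, 8->4, 6->3
rank(y): 7->3, 5->2, 1->1, 12->5, 10->4, 14->6
Step 2: d_i = R_x(i) - R_y(i); compute d_i^2.
  (6-3)^2=9, (5-2)^2=9, (2-1)^2=1, (1-5)^2=16, (4-4)^2=0, (3-6)^2=9
sum(d^2) = 44.
Step 3: rho = 1 - 6*44 / (6*(6^2 - 1)) = 1 - 264/210 = -0.257143.
Step 4: Under H0, t = rho * sqrt((n-2)/(1-rho^2)) = -0.5322 ~ t(4).
Step 5: Two-sided p-value from the t-distribution with 4 df = 0.622787.
Step 6: alpha = 0.1. fail to reject H0.

rho = -0.2571, p = 0.622787, fail to reject H0 at alpha = 0.1.


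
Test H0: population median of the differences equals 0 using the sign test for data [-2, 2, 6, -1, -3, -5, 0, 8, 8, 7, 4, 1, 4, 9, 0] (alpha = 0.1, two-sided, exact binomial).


Step 1: Discard zero differences. Original n = 15; n_eff = number of nonzero differences = 13.
Nonzero differences (with sign): -2, +2, +6, -1, -3, -5, +8, +8, +7, +4, +1, +4, +9
Step 2: Count signs: positive = 9, negative = 4.
Step 3: Under H0: P(positive) = 0.5, so the number of positives S ~ Bin(13, 0.5).
Step 4: Two-sided exact p-value = sum of Bin(13,0.5) probabilities at or below the observed probability = 0.266846.
Step 5: alpha = 0.1. fail to reject H0.

n_eff = 13, pos = 9, neg = 4, p = 0.266846, fail to reject H0.


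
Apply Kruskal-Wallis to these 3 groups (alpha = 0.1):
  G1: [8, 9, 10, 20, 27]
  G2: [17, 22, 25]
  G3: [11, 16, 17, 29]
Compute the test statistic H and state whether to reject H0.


Step 1: Combine all N = 12 observations and assign midranks.
sorted (value, group, rank): (8,G1,1), (9,G1,2), (10,G1,3), (11,G3,4), (16,G3,5), (17,G2,6.5), (17,G3,6.5), (20,G1,8), (22,G2,9), (25,G2,10), (27,G1,11), (29,G3,12)
Step 2: Sum ranks within each group.
R_1 = 25 (n_1 = 5)
R_2 = 25.5 (n_2 = 3)
R_3 = 27.5 (n_3 = 4)
Step 3: H = 12/(N(N+1)) * sum(R_i^2/n_i) - 3(N+1)
     = 12/(12*13) * (25^2/5 + 25.5^2/3 + 27.5^2/4) - 3*13
     = 0.076923 * 530.812 - 39
     = 1.831731.
Step 4: Ties present; correction factor C = 1 - 6/(12^3 - 12) = 0.996503. Corrected H = 1.831731 / 0.996503 = 1.838158.
Step 5: Under H0, H ~ chi^2(2); p-value = 0.398886.
Step 6: alpha = 0.1. fail to reject H0.

H = 1.8382, df = 2, p = 0.398886, fail to reject H0.


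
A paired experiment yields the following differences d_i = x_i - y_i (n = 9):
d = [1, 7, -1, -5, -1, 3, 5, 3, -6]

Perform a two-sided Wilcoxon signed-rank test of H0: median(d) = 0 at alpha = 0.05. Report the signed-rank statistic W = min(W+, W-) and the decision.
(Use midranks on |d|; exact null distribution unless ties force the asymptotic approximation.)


Step 1: Drop any zero differences (none here) and take |d_i|.
|d| = [1, 7, 1, 5, 1, 3, 5, 3, 6]
Step 2: Midrank |d_i| (ties get averaged ranks).
ranks: |1|->2, |7|->9, |1|->2, |5|->6.5, |1|->2, |3|->4.5, |5|->6.5, |3|->4.5, |6|->8
Step 3: Attach original signs; sum ranks with positive sign and with negative sign.
W+ = 2 + 9 + 4.5 + 6.5 + 4.5 = 26.5
W- = 2 + 6.5 + 2 + 8 = 18.5
(Check: W+ + W- = 45 should equal n(n+1)/2 = 45.)
Step 4: Test statistic W = min(W+, W-) = 18.5.
Step 5: Ties in |d|, so use the tie-corrected normal approximation.
        E[W] = n(n+1)/4 = 9*10/4 = 22.5.
        Tie groups: |d|=1 (t=3), |d|=3 (t=2), |d|=5 (t=2); sum(t^3 - t) = 36.
        Var[W] = n(n+1)(2n+1)/24 - sum(t^3-t)/48 = 1710/24 - 36/48 = 70.5.
        z = (W - E[W]) / sqrt(Var[W]) = (18.5 - 22.5) / 8.3964 = -0.4764.
        Two-sided p = 2*Phi(z) = 0.633794.
Step 6: alpha = 0.05. fail to reject H0.

W+ = 26.5, W- = 18.5, W = min = 18.5, p = 0.633794, fail to reject H0.


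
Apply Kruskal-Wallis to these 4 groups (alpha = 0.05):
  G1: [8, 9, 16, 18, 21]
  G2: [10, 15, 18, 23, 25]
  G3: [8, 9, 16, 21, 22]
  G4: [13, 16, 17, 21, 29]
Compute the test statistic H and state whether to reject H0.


Step 1: Combine all N = 20 observations and assign midranks.
sorted (value, group, rank): (8,G1,1.5), (8,G3,1.5), (9,G1,3.5), (9,G3,3.5), (10,G2,5), (13,G4,6), (15,G2,7), (16,G1,9), (16,G3,9), (16,G4,9), (17,G4,11), (18,G1,12.5), (18,G2,12.5), (21,G1,15), (21,G3,15), (21,G4,15), (22,G3,17), (23,G2,18), (25,G2,19), (29,G4,20)
Step 2: Sum ranks within each group.
R_1 = 41.5 (n_1 = 5)
R_2 = 61.5 (n_2 = 5)
R_3 = 46 (n_3 = 5)
R_4 = 61 (n_4 = 5)
Step 3: H = 12/(N(N+1)) * sum(R_i^2/n_i) - 3(N+1)
     = 12/(20*21) * (41.5^2/5 + 61.5^2/5 + 46^2/5 + 61^2/5) - 3*21
     = 0.028571 * 2268.3 - 63
     = 1.808571.
Step 4: Ties present; correction factor C = 1 - 66/(20^3 - 20) = 0.991729. Corrected H = 1.808571 / 0.991729 = 1.823654.
Step 5: Under H0, H ~ chi^2(3); p-value = 0.609801.
Step 6: alpha = 0.05. fail to reject H0.

H = 1.8237, df = 3, p = 0.609801, fail to reject H0.


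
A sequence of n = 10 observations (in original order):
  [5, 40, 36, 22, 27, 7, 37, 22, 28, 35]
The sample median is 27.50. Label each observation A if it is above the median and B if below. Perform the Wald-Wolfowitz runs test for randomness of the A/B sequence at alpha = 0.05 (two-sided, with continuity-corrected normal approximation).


Step 1: Compute median = 27.50; label A = above, B = below.
Labels in order: BAABBBABAA  (n_A = 5, n_B = 5)
Step 2: Count runs R = 6.
Step 3: Under H0 (random ordering), E[R] = 2*n_A*n_B/(n_A+n_B) + 1 = 2*5*5/10 + 1 = 6.0000.
        Var[R] = 2*n_A*n_B*(2*n_A*n_B - n_A - n_B) / ((n_A+n_B)^2 * (n_A+n_B-1)) = 2000/900 = 2.2222.
        SD[R] = 1.4907.
Step 4: R = E[R], so z = 0 with no continuity correction.
Step 5: Two-sided p-value via normal approximation = 2*(1 - Phi(|z|)) = 1.000000.
Step 6: alpha = 0.05. fail to reject H0.

R = 6, z = 0.0000, p = 1.000000, fail to reject H0.


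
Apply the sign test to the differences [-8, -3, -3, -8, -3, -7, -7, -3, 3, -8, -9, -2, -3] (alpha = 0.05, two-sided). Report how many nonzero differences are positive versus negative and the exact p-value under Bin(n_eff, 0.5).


Step 1: Discard zero differences. Original n = 13; n_eff = number of nonzero differences = 13.
Nonzero differences (with sign): -8, -3, -3, -8, -3, -7, -7, -3, +3, -8, -9, -2, -3
Step 2: Count signs: positive = 1, negative = 12.
Step 3: Under H0: P(positive) = 0.5, so the number of positives S ~ Bin(13, 0.5).
Step 4: Two-sided exact p-value = sum of Bin(13,0.5) probabilities at or below the observed probability = 0.003418.
Step 5: alpha = 0.05. reject H0.

n_eff = 13, pos = 1, neg = 12, p = 0.003418, reject H0.


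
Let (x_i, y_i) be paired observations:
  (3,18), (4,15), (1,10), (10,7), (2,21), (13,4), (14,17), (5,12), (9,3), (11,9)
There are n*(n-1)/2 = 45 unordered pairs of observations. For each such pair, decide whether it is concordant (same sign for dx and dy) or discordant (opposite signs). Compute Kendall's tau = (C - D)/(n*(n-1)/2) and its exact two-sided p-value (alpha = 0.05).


Step 1: Enumerate the 45 unordered pairs (i,j) with i<j and classify each by sign(x_j-x_i) * sign(y_j-y_i).
  (1,2):dx=+1,dy=-3->D; (1,3):dx=-2,dy=-8->C; (1,4):dx=+7,dy=-11->D; (1,5):dx=-1,dy=+3->D
  (1,6):dx=+10,dy=-14->D; (1,7):dx=+11,dy=-1->D; (1,8):dx=+2,dy=-6->D; (1,9):dx=+6,dy=-15->D
  (1,10):dx=+8,dy=-9->D; (2,3):dx=-3,dy=-5->C; (2,4):dx=+6,dy=-8->D; (2,5):dx=-2,dy=+6->D
  (2,6):dx=+9,dy=-11->D; (2,7):dx=+10,dy=+2->C; (2,8):dx=+1,dy=-3->D; (2,9):dx=+5,dy=-12->D
  (2,10):dx=+7,dy=-6->D; (3,4):dx=+9,dy=-3->D; (3,5):dx=+1,dy=+11->C; (3,6):dx=+12,dy=-6->D
  (3,7):dx=+13,dy=+7->C; (3,8):dx=+4,dy=+2->C; (3,9):dx=+8,dy=-7->D; (3,10):dx=+10,dy=-1->D
  (4,5):dx=-8,dy=+14->D; (4,6):dx=+3,dy=-3->D; (4,7):dx=+4,dy=+10->C; (4,8):dx=-5,dy=+5->D
  (4,9):dx=-1,dy=-4->C; (4,10):dx=+1,dy=+2->C; (5,6):dx=+11,dy=-17->D; (5,7):dx=+12,dy=-4->D
  (5,8):dx=+3,dy=-9->D; (5,9):dx=+7,dy=-18->D; (5,10):dx=+9,dy=-12->D; (6,7):dx=+1,dy=+13->C
  (6,8):dx=-8,dy=+8->D; (6,9):dx=-4,dy=-1->C; (6,10):dx=-2,dy=+5->D; (7,8):dx=-9,dy=-5->C
  (7,9):dx=-5,dy=-14->C; (7,10):dx=-3,dy=-8->C; (8,9):dx=+4,dy=-9->D; (8,10):dx=+6,dy=-3->D
  (9,10):dx=+2,dy=+6->C
Step 2: C = 15, D = 30, total pairs = 45.
Step 3: tau = (C - D)/(n(n-1)/2) = (15 - 30)/45 = -0.333333.
Step 4: Exact two-sided p-value (enumerate n! = 3628800 permutations of y under H0): p = 0.216373.
Step 5: alpha = 0.05. fail to reject H0.

tau_b = -0.3333 (C=15, D=30), p = 0.216373, fail to reject H0.


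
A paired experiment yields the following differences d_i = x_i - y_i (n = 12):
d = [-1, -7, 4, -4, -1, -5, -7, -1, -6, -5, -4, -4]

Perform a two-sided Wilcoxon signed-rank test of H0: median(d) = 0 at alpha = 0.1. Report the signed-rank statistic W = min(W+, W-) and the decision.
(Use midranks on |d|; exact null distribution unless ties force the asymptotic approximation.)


Step 1: Drop any zero differences (none here) and take |d_i|.
|d| = [1, 7, 4, 4, 1, 5, 7, 1, 6, 5, 4, 4]
Step 2: Midrank |d_i| (ties get averaged ranks).
ranks: |1|->2, |7|->11.5, |4|->5.5, |4|->5.5, |1|->2, |5|->8.5, |7|->11.5, |1|->2, |6|->10, |5|->8.5, |4|->5.5, |4|->5.5
Step 3: Attach original signs; sum ranks with positive sign and with negative sign.
W+ = 5.5 = 5.5
W- = 2 + 11.5 + 5.5 + 2 + 8.5 + 11.5 + 2 + 10 + 8.5 + 5.5 + 5.5 = 72.5
(Check: W+ + W- = 78 should equal n(n+1)/2 = 78.)
Step 4: Test statistic W = min(W+, W-) = 5.5.
Step 5: Ties in |d|, so use the tie-corrected normal approximation.
        E[W] = n(n+1)/4 = 12*13/4 = 39.
        Tie groups: |d|=1 (t=3), |d|=4 (t=4), |d|=5 (t=2), |d|=7 (t=2); sum(t^3 - t) = 96.
        Var[W] = n(n+1)(2n+1)/24 - sum(t^3-t)/48 = 3900/24 - 96/48 = 160.5.
        z = (W - E[W]) / sqrt(Var[W]) = (5.5 - 39) / 12.6689 = -2.6443.
        Two-sided p = 2*Phi(z) = 0.008187.
Step 6: alpha = 0.1. reject H0.

W+ = 5.5, W- = 72.5, W = min = 5.5, p = 0.008187, reject H0.


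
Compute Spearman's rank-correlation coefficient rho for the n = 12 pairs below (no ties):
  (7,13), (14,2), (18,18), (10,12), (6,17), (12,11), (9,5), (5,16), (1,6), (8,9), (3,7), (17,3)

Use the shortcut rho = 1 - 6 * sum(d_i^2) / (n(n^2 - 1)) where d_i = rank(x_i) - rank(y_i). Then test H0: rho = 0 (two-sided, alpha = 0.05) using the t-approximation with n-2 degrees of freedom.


Step 1: Rank x and y separately (midranks; no ties here).
rank(x): 7->5, 14->10, 18->12, 10->8, 6->4, 12->9, 9->7, 5->3, 1->1, 8->6, 3->2, 17->11
rank(y): 13->9, 2->1, 18->12, 12->8, 17->11, 11->7, 5->3, 16->10, 6->4, 9->6, 7->5, 3->2
Step 2: d_i = R_x(i) - R_y(i); compute d_i^2.
  (5-9)^2=16, (10-1)^2=81, (12-12)^2=0, (8-8)^2=0, (4-11)^2=49, (9-7)^2=4, (7-3)^2=16, (3-10)^2=49, (1-4)^2=9, (6-6)^2=0, (2-5)^2=9, (11-2)^2=81
sum(d^2) = 314.
Step 3: rho = 1 - 6*314 / (12*(12^2 - 1)) = 1 - 1884/1716 = -0.097902.
Step 4: Under H0, t = rho * sqrt((n-2)/(1-rho^2)) = -0.3111 ~ t(10).
Step 5: Two-sided p-value from the t-distribution with 10 df = 0.762122.
Step 6: alpha = 0.05. fail to reject H0.

rho = -0.0979, p = 0.762122, fail to reject H0 at alpha = 0.05.


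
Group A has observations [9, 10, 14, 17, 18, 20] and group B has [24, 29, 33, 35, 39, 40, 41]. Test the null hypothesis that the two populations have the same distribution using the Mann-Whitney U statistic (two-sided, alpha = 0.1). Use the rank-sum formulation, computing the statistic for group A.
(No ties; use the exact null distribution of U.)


Step 1: Combine and sort all 13 observations; assign midranks.
sorted (value, group): (9,X), (10,X), (14,X), (17,X), (18,X), (20,X), (24,Y), (29,Y), (33,Y), (35,Y), (39,Y), (40,Y), (41,Y)
ranks: 9->1, 10->2, 14->3, 17->4, 18->5, 20->6, 24->7, 29->8, 33->9, 35->10, 39->11, 40->12, 41->13
Step 2: Rank sum for X: R1 = 1 + 2 + 3 + 4 + 5 + 6 = 21.
Step 3: U_X = R1 - n1(n1+1)/2 = 21 - 6*7/2 = 21 - 21 = 0.
       U_Y = n1*n2 - U_X = 42 - 0 = 42.
Step 4: No ties, so the exact null distribution of U (based on enumerating the C(13,6) = 1716 equally likely rank assignments) gives the two-sided p-value.
Step 5: p-value = 0.001166; compare to alpha = 0.1. reject H0.

U_X = 0, p = 0.001166, reject H0 at alpha = 0.1.


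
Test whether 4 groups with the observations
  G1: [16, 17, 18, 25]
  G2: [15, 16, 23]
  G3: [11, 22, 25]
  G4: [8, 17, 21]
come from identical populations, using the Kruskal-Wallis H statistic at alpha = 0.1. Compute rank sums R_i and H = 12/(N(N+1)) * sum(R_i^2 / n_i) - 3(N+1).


Step 1: Combine all N = 13 observations and assign midranks.
sorted (value, group, rank): (8,G4,1), (11,G3,2), (15,G2,3), (16,G1,4.5), (16,G2,4.5), (17,G1,6.5), (17,G4,6.5), (18,G1,8), (21,G4,9), (22,G3,10), (23,G2,11), (25,G1,12.5), (25,G3,12.5)
Step 2: Sum ranks within each group.
R_1 = 31.5 (n_1 = 4)
R_2 = 18.5 (n_2 = 3)
R_3 = 24.5 (n_3 = 3)
R_4 = 16.5 (n_4 = 3)
Step 3: H = 12/(N(N+1)) * sum(R_i^2/n_i) - 3(N+1)
     = 12/(13*14) * (31.5^2/4 + 18.5^2/3 + 24.5^2/3 + 16.5^2/3) - 3*14
     = 0.065934 * 652.979 - 42
     = 1.053571.
Step 4: Ties present; correction factor C = 1 - 18/(13^3 - 13) = 0.991758. Corrected H = 1.053571 / 0.991758 = 1.062327.
Step 5: Under H0, H ~ chi^2(3); p-value = 0.786175.
Step 6: alpha = 0.1. fail to reject H0.

H = 1.0623, df = 3, p = 0.786175, fail to reject H0.


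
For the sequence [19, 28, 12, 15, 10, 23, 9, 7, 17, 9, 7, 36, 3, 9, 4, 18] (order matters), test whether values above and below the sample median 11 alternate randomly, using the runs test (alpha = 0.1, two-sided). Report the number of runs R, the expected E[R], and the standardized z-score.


Step 1: Compute median = 11; label A = above, B = below.
Labels in order: AAAABABBABBABBBA  (n_A = 8, n_B = 8)
Step 2: Count runs R = 9.
Step 3: Under H0 (random ordering), E[R] = 2*n_A*n_B/(n_A+n_B) + 1 = 2*8*8/16 + 1 = 9.0000.
        Var[R] = 2*n_A*n_B*(2*n_A*n_B - n_A - n_B) / ((n_A+n_B)^2 * (n_A+n_B-1)) = 14336/3840 = 3.7333.
        SD[R] = 1.9322.
Step 4: R = E[R], so z = 0 with no continuity correction.
Step 5: Two-sided p-value via normal approximation = 2*(1 - Phi(|z|)) = 1.000000.
Step 6: alpha = 0.1. fail to reject H0.

R = 9, z = 0.0000, p = 1.000000, fail to reject H0.


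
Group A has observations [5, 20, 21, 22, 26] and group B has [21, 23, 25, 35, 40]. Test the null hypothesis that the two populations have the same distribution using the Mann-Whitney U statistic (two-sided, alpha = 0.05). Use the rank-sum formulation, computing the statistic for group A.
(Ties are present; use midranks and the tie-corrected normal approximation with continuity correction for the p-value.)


Step 1: Combine and sort all 10 observations; assign midranks.
sorted (value, group): (5,X), (20,X), (21,X), (21,Y), (22,X), (23,Y), (25,Y), (26,X), (35,Y), (40,Y)
ranks: 5->1, 20->2, 21->3.5, 21->3.5, 22->5, 23->6, 25->7, 26->8, 35->9, 40->10
Step 2: Rank sum for X: R1 = 1 + 2 + 3.5 + 5 + 8 = 19.5.
Step 3: U_X = R1 - n1(n1+1)/2 = 19.5 - 5*6/2 = 19.5 - 15 = 4.5.
       U_Y = n1*n2 - U_X = 25 - 4.5 = 20.5.
Step 4: Ties are present, so use the tie-corrected normal approximation (with continuity correction) for the p-value.
Step 5: p-value = 0.116074; compare to alpha = 0.05. fail to reject H0.

U_X = 4.5, p = 0.116074, fail to reject H0 at alpha = 0.05.


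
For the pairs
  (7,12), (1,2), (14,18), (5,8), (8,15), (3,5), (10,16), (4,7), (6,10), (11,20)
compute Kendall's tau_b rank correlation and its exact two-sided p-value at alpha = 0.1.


Step 1: Enumerate the 45 unordered pairs (i,j) with i<j and classify each by sign(x_j-x_i) * sign(y_j-y_i).
  (1,2):dx=-6,dy=-10->C; (1,3):dx=+7,dy=+6->C; (1,4):dx=-2,dy=-4->C; (1,5):dx=+1,dy=+3->C
  (1,6):dx=-4,dy=-7->C; (1,7):dx=+3,dy=+4->C; (1,8):dx=-3,dy=-5->C; (1,9):dx=-1,dy=-2->C
  (1,10):dx=+4,dy=+8->C; (2,3):dx=+13,dy=+16->C; (2,4):dx=+4,dy=+6->C; (2,5):dx=+7,dy=+13->C
  (2,6):dx=+2,dy=+3->C; (2,7):dx=+9,dy=+14->C; (2,8):dx=+3,dy=+5->C; (2,9):dx=+5,dy=+8->C
  (2,10):dx=+10,dy=+18->C; (3,4):dx=-9,dy=-10->C; (3,5):dx=-6,dy=-3->C; (3,6):dx=-11,dy=-13->C
  (3,7):dx=-4,dy=-2->C; (3,8):dx=-10,dy=-11->C; (3,9):dx=-8,dy=-8->C; (3,10):dx=-3,dy=+2->D
  (4,5):dx=+3,dy=+7->C; (4,6):dx=-2,dy=-3->C; (4,7):dx=+5,dy=+8->C; (4,8):dx=-1,dy=-1->C
  (4,9):dx=+1,dy=+2->C; (4,10):dx=+6,dy=+12->C; (5,6):dx=-5,dy=-10->C; (5,7):dx=+2,dy=+1->C
  (5,8):dx=-4,dy=-8->C; (5,9):dx=-2,dy=-5->C; (5,10):dx=+3,dy=+5->C; (6,7):dx=+7,dy=+11->C
  (6,8):dx=+1,dy=+2->C; (6,9):dx=+3,dy=+5->C; (6,10):dx=+8,dy=+15->C; (7,8):dx=-6,dy=-9->C
  (7,9):dx=-4,dy=-6->C; (7,10):dx=+1,dy=+4->C; (8,9):dx=+2,dy=+3->C; (8,10):dx=+7,dy=+13->C
  (9,10):dx=+5,dy=+10->C
Step 2: C = 44, D = 1, total pairs = 45.
Step 3: tau = (C - D)/(n(n-1)/2) = (44 - 1)/45 = 0.955556.
Step 4: Exact two-sided p-value (enumerate n! = 3628800 permutations of y under H0): p = 0.000006.
Step 5: alpha = 0.1. reject H0.

tau_b = 0.9556 (C=44, D=1), p = 0.000006, reject H0.


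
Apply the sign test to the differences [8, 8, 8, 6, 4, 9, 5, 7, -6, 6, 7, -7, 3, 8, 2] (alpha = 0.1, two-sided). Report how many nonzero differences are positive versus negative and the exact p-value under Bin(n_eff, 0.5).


Step 1: Discard zero differences. Original n = 15; n_eff = number of nonzero differences = 15.
Nonzero differences (with sign): +8, +8, +8, +6, +4, +9, +5, +7, -6, +6, +7, -7, +3, +8, +2
Step 2: Count signs: positive = 13, negative = 2.
Step 3: Under H0: P(positive) = 0.5, so the number of positives S ~ Bin(15, 0.5).
Step 4: Two-sided exact p-value = sum of Bin(15,0.5) probabilities at or below the observed probability = 0.007385.
Step 5: alpha = 0.1. reject H0.

n_eff = 15, pos = 13, neg = 2, p = 0.007385, reject H0.


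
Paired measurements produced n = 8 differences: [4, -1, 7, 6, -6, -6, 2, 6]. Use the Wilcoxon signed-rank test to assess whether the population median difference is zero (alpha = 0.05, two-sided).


Step 1: Drop any zero differences (none here) and take |d_i|.
|d| = [4, 1, 7, 6, 6, 6, 2, 6]
Step 2: Midrank |d_i| (ties get averaged ranks).
ranks: |4|->3, |1|->1, |7|->8, |6|->5.5, |6|->5.5, |6|->5.5, |2|->2, |6|->5.5
Step 3: Attach original signs; sum ranks with positive sign and with negative sign.
W+ = 3 + 8 + 5.5 + 2 + 5.5 = 24
W- = 1 + 5.5 + 5.5 = 12
(Check: W+ + W- = 36 should equal n(n+1)/2 = 36.)
Step 4: Test statistic W = min(W+, W-) = 12.
Step 5: Ties in |d|, so use the tie-corrected normal approximation.
        E[W] = n(n+1)/4 = 8*9/4 = 18.
        Tie groups: |d|=6 (t=4); sum(t^3 - t) = 60.
        Var[W] = n(n+1)(2n+1)/24 - sum(t^3-t)/48 = 1224/24 - 60/48 = 49.75.
        z = (W - E[W]) / sqrt(Var[W]) = (12 - 18) / 7.0534 = -0.8507.
        Two-sided p = 2*Phi(z) = 0.394960.
Step 6: alpha = 0.05. fail to reject H0.

W+ = 24, W- = 12, W = min = 12, p = 0.394960, fail to reject H0.


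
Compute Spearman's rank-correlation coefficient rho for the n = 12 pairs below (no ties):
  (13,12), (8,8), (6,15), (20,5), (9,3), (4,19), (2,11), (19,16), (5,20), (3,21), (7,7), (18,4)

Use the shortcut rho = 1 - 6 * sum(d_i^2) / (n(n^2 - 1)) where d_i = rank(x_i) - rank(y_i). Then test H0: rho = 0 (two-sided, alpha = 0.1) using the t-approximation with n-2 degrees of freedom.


Step 1: Rank x and y separately (midranks; no ties here).
rank(x): 13->9, 8->7, 6->5, 20->12, 9->8, 4->3, 2->1, 19->11, 5->4, 3->2, 7->6, 18->10
rank(y): 12->7, 8->5, 15->8, 5->3, 3->1, 19->10, 11->6, 16->9, 20->11, 21->12, 7->4, 4->2
Step 2: d_i = R_x(i) - R_y(i); compute d_i^2.
  (9-7)^2=4, (7-5)^2=4, (5-8)^2=9, (12-3)^2=81, (8-1)^2=49, (3-10)^2=49, (1-6)^2=25, (11-9)^2=4, (4-11)^2=49, (2-12)^2=100, (6-4)^2=4, (10-2)^2=64
sum(d^2) = 442.
Step 3: rho = 1 - 6*442 / (12*(12^2 - 1)) = 1 - 2652/1716 = -0.545455.
Step 4: Under H0, t = rho * sqrt((n-2)/(1-rho^2)) = -2.0580 ~ t(10).
Step 5: Two-sided p-value from the t-distribution with 10 df = 0.066612.
Step 6: alpha = 0.1. reject H0.

rho = -0.5455, p = 0.066612, reject H0 at alpha = 0.1.


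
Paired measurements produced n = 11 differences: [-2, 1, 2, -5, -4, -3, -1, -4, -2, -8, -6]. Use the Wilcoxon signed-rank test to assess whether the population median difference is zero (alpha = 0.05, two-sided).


Step 1: Drop any zero differences (none here) and take |d_i|.
|d| = [2, 1, 2, 5, 4, 3, 1, 4, 2, 8, 6]
Step 2: Midrank |d_i| (ties get averaged ranks).
ranks: |2|->4, |1|->1.5, |2|->4, |5|->9, |4|->7.5, |3|->6, |1|->1.5, |4|->7.5, |2|->4, |8|->11, |6|->10
Step 3: Attach original signs; sum ranks with positive sign and with negative sign.
W+ = 1.5 + 4 = 5.5
W- = 4 + 9 + 7.5 + 6 + 1.5 + 7.5 + 4 + 11 + 10 = 60.5
(Check: W+ + W- = 66 should equal n(n+1)/2 = 66.)
Step 4: Test statistic W = min(W+, W-) = 5.5.
Step 5: Ties in |d|, so use the tie-corrected normal approximation.
        E[W] = n(n+1)/4 = 11*12/4 = 33.
        Tie groups: |d|=1 (t=2), |d|=2 (t=3), |d|=4 (t=2); sum(t^3 - t) = 36.
        Var[W] = n(n+1)(2n+1)/24 - sum(t^3-t)/48 = 3036/24 - 36/48 = 125.75.
        z = (W - E[W]) / sqrt(Var[W]) = (5.5 - 33) / 11.2138 = -2.4523.
        Two-sided p = 2*Phi(z) = 0.014193.
Step 6: alpha = 0.05. reject H0.

W+ = 5.5, W- = 60.5, W = min = 5.5, p = 0.014193, reject H0.


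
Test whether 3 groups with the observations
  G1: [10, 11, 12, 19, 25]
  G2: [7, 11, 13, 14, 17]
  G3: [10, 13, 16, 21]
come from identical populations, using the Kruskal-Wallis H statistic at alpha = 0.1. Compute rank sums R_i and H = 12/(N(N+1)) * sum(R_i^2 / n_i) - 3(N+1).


Step 1: Combine all N = 14 observations and assign midranks.
sorted (value, group, rank): (7,G2,1), (10,G1,2.5), (10,G3,2.5), (11,G1,4.5), (11,G2,4.5), (12,G1,6), (13,G2,7.5), (13,G3,7.5), (14,G2,9), (16,G3,10), (17,G2,11), (19,G1,12), (21,G3,13), (25,G1,14)
Step 2: Sum ranks within each group.
R_1 = 39 (n_1 = 5)
R_2 = 33 (n_2 = 5)
R_3 = 33 (n_3 = 4)
Step 3: H = 12/(N(N+1)) * sum(R_i^2/n_i) - 3(N+1)
     = 12/(14*15) * (39^2/5 + 33^2/5 + 33^2/4) - 3*15
     = 0.057143 * 794.25 - 45
     = 0.385714.
Step 4: Ties present; correction factor C = 1 - 18/(14^3 - 14) = 0.993407. Corrected H = 0.385714 / 0.993407 = 0.388274.
Step 5: Under H0, H ~ chi^2(2); p-value = 0.823545.
Step 6: alpha = 0.1. fail to reject H0.

H = 0.3883, df = 2, p = 0.823545, fail to reject H0.


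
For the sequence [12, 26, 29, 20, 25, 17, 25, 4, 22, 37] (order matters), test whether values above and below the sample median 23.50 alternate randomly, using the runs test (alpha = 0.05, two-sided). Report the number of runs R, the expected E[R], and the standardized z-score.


Step 1: Compute median = 23.50; label A = above, B = below.
Labels in order: BAABABABBA  (n_A = 5, n_B = 5)
Step 2: Count runs R = 8.
Step 3: Under H0 (random ordering), E[R] = 2*n_A*n_B/(n_A+n_B) + 1 = 2*5*5/10 + 1 = 6.0000.
        Var[R] = 2*n_A*n_B*(2*n_A*n_B - n_A - n_B) / ((n_A+n_B)^2 * (n_A+n_B-1)) = 2000/900 = 2.2222.
        SD[R] = 1.4907.
Step 4: Continuity-corrected z = (R - 0.5 - E[R]) / SD[R] = (8 - 0.5 - 6.0000) / 1.4907 = 1.0062.
Step 5: Two-sided p-value via normal approximation = 2*(1 - Phi(|z|)) = 0.314305.
Step 6: alpha = 0.05. fail to reject H0.

R = 8, z = 1.0062, p = 0.314305, fail to reject H0.


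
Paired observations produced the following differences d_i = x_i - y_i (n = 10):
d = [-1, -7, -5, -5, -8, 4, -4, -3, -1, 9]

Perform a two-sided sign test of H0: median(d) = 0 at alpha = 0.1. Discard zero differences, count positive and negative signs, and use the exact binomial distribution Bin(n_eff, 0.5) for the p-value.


Step 1: Discard zero differences. Original n = 10; n_eff = number of nonzero differences = 10.
Nonzero differences (with sign): -1, -7, -5, -5, -8, +4, -4, -3, -1, +9
Step 2: Count signs: positive = 2, negative = 8.
Step 3: Under H0: P(positive) = 0.5, so the number of positives S ~ Bin(10, 0.5).
Step 4: Two-sided exact p-value = sum of Bin(10,0.5) probabilities at or below the observed probability = 0.109375.
Step 5: alpha = 0.1. fail to reject H0.

n_eff = 10, pos = 2, neg = 8, p = 0.109375, fail to reject H0.


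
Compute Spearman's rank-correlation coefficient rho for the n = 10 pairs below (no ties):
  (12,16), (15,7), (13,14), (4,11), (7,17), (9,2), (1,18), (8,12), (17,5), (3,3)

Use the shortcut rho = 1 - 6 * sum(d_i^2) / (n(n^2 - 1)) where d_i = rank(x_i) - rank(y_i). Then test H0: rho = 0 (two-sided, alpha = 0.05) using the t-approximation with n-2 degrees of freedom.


Step 1: Rank x and y separately (midranks; no ties here).
rank(x): 12->7, 15->9, 13->8, 4->3, 7->4, 9->6, 1->1, 8->5, 17->10, 3->2
rank(y): 16->8, 7->4, 14->7, 11->5, 17->9, 2->1, 18->10, 12->6, 5->3, 3->2
Step 2: d_i = R_x(i) - R_y(i); compute d_i^2.
  (7-8)^2=1, (9-4)^2=25, (8-7)^2=1, (3-5)^2=4, (4-9)^2=25, (6-1)^2=25, (1-10)^2=81, (5-6)^2=1, (10-3)^2=49, (2-2)^2=0
sum(d^2) = 212.
Step 3: rho = 1 - 6*212 / (10*(10^2 - 1)) = 1 - 1272/990 = -0.284848.
Step 4: Under H0, t = rho * sqrt((n-2)/(1-rho^2)) = -0.8405 ~ t(8).
Step 5: Two-sided p-value from the t-distribution with 8 df = 0.425038.
Step 6: alpha = 0.05. fail to reject H0.

rho = -0.2848, p = 0.425038, fail to reject H0 at alpha = 0.05.


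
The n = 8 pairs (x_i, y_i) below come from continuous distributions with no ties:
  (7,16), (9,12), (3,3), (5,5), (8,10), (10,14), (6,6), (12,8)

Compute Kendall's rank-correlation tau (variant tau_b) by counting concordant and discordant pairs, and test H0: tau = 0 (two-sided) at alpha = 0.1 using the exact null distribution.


Step 1: Enumerate the 28 unordered pairs (i,j) with i<j and classify each by sign(x_j-x_i) * sign(y_j-y_i).
  (1,2):dx=+2,dy=-4->D; (1,3):dx=-4,dy=-13->C; (1,4):dx=-2,dy=-11->C; (1,5):dx=+1,dy=-6->D
  (1,6):dx=+3,dy=-2->D; (1,7):dx=-1,dy=-10->C; (1,8):dx=+5,dy=-8->D; (2,3):dx=-6,dy=-9->C
  (2,4):dx=-4,dy=-7->C; (2,5):dx=-1,dy=-2->C; (2,6):dx=+1,dy=+2->C; (2,7):dx=-3,dy=-6->C
  (2,8):dx=+3,dy=-4->D; (3,4):dx=+2,dy=+2->C; (3,5):dx=+5,dy=+7->C; (3,6):dx=+7,dy=+11->C
  (3,7):dx=+3,dy=+3->C; (3,8):dx=+9,dy=+5->C; (4,5):dx=+3,dy=+5->C; (4,6):dx=+5,dy=+9->C
  (4,7):dx=+1,dy=+1->C; (4,8):dx=+7,dy=+3->C; (5,6):dx=+2,dy=+4->C; (5,7):dx=-2,dy=-4->C
  (5,8):dx=+4,dy=-2->D; (6,7):dx=-4,dy=-8->C; (6,8):dx=+2,dy=-6->D; (7,8):dx=+6,dy=+2->C
Step 2: C = 21, D = 7, total pairs = 28.
Step 3: tau = (C - D)/(n(n-1)/2) = (21 - 7)/28 = 0.500000.
Step 4: Exact two-sided p-value (enumerate n! = 40320 permutations of y under H0): p = 0.108681.
Step 5: alpha = 0.1. fail to reject H0.

tau_b = 0.5000 (C=21, D=7), p = 0.108681, fail to reject H0.


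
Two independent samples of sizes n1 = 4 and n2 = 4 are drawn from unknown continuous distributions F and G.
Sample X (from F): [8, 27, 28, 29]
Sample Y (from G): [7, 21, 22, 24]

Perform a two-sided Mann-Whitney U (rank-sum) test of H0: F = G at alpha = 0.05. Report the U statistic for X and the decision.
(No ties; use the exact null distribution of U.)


Step 1: Combine and sort all 8 observations; assign midranks.
sorted (value, group): (7,Y), (8,X), (21,Y), (22,Y), (24,Y), (27,X), (28,X), (29,X)
ranks: 7->1, 8->2, 21->3, 22->4, 24->5, 27->6, 28->7, 29->8
Step 2: Rank sum for X: R1 = 2 + 6 + 7 + 8 = 23.
Step 3: U_X = R1 - n1(n1+1)/2 = 23 - 4*5/2 = 23 - 10 = 13.
       U_Y = n1*n2 - U_X = 16 - 13 = 3.
Step 4: No ties, so the exact null distribution of U (based on enumerating the C(8,4) = 70 equally likely rank assignments) gives the two-sided p-value.
Step 5: p-value = 0.200000; compare to alpha = 0.05. fail to reject H0.

U_X = 13, p = 0.200000, fail to reject H0 at alpha = 0.05.


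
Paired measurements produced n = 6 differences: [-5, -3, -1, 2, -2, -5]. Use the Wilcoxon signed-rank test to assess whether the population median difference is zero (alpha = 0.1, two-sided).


Step 1: Drop any zero differences (none here) and take |d_i|.
|d| = [5, 3, 1, 2, 2, 5]
Step 2: Midrank |d_i| (ties get averaged ranks).
ranks: |5|->5.5, |3|->4, |1|->1, |2|->2.5, |2|->2.5, |5|->5.5
Step 3: Attach original signs; sum ranks with positive sign and with negative sign.
W+ = 2.5 = 2.5
W- = 5.5 + 4 + 1 + 2.5 + 5.5 = 18.5
(Check: W+ + W- = 21 should equal n(n+1)/2 = 21.)
Step 4: Test statistic W = min(W+, W-) = 2.5.
Step 5: Ties in |d|, so use the tie-corrected normal approximation.
        E[W] = n(n+1)/4 = 6*7/4 = 10.5.
        Tie groups: |d|=2 (t=2), |d|=5 (t=2); sum(t^3 - t) = 12.
        Var[W] = n(n+1)(2n+1)/24 - sum(t^3-t)/48 = 546/24 - 12/48 = 22.5.
        z = (W - E[W]) / sqrt(Var[W]) = (2.5 - 10.5) / 4.7434 = -1.6865.
        Two-sided p = 2*Phi(z) = 0.091690.
Step 6: alpha = 0.1. reject H0.

W+ = 2.5, W- = 18.5, W = min = 2.5, p = 0.091690, reject H0.


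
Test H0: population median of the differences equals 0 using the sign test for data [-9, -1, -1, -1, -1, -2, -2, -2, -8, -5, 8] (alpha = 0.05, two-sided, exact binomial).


Step 1: Discard zero differences. Original n = 11; n_eff = number of nonzero differences = 11.
Nonzero differences (with sign): -9, -1, -1, -1, -1, -2, -2, -2, -8, -5, +8
Step 2: Count signs: positive = 1, negative = 10.
Step 3: Under H0: P(positive) = 0.5, so the number of positives S ~ Bin(11, 0.5).
Step 4: Two-sided exact p-value = sum of Bin(11,0.5) probabilities at or below the observed probability = 0.011719.
Step 5: alpha = 0.05. reject H0.

n_eff = 11, pos = 1, neg = 10, p = 0.011719, reject H0.


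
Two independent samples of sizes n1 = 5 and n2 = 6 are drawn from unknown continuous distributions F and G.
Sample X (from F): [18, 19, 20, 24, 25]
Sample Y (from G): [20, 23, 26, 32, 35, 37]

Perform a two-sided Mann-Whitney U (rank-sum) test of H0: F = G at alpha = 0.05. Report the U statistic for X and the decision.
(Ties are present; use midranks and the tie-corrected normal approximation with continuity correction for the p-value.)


Step 1: Combine and sort all 11 observations; assign midranks.
sorted (value, group): (18,X), (19,X), (20,X), (20,Y), (23,Y), (24,X), (25,X), (26,Y), (32,Y), (35,Y), (37,Y)
ranks: 18->1, 19->2, 20->3.5, 20->3.5, 23->5, 24->6, 25->7, 26->8, 32->9, 35->10, 37->11
Step 2: Rank sum for X: R1 = 1 + 2 + 3.5 + 6 + 7 = 19.5.
Step 3: U_X = R1 - n1(n1+1)/2 = 19.5 - 5*6/2 = 19.5 - 15 = 4.5.
       U_Y = n1*n2 - U_X = 30 - 4.5 = 25.5.
Step 4: Ties are present, so use the tie-corrected normal approximation (with continuity correction) for the p-value.
Step 5: p-value = 0.067264; compare to alpha = 0.05. fail to reject H0.

U_X = 4.5, p = 0.067264, fail to reject H0 at alpha = 0.05.


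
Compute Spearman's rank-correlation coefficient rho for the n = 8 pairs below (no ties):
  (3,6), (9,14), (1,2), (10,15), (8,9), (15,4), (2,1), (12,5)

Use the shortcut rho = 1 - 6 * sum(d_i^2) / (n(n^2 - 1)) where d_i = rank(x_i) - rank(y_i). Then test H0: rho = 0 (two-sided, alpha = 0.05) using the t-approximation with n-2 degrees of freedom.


Step 1: Rank x and y separately (midranks; no ties here).
rank(x): 3->3, 9->5, 1->1, 10->6, 8->4, 15->8, 2->2, 12->7
rank(y): 6->5, 14->7, 2->2, 15->8, 9->6, 4->3, 1->1, 5->4
Step 2: d_i = R_x(i) - R_y(i); compute d_i^2.
  (3-5)^2=4, (5-7)^2=4, (1-2)^2=1, (6-8)^2=4, (4-6)^2=4, (8-3)^2=25, (2-1)^2=1, (7-4)^2=9
sum(d^2) = 52.
Step 3: rho = 1 - 6*52 / (8*(8^2 - 1)) = 1 - 312/504 = 0.380952.
Step 4: Under H0, t = rho * sqrt((n-2)/(1-rho^2)) = 1.0092 ~ t(6).
Step 5: Two-sided p-value from the t-distribution with 6 df = 0.351813.
Step 6: alpha = 0.05. fail to reject H0.

rho = 0.3810, p = 0.351813, fail to reject H0 at alpha = 0.05.
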